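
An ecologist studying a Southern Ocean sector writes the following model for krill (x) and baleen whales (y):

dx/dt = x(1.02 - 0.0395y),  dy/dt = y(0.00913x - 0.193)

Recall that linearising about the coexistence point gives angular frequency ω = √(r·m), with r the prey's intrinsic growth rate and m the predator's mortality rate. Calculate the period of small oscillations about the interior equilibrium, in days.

Here r = 1.02 and m = 0.193, so r·m = 0.197.
ω = √0.197 = 0.444 per day, hence T = 2π/ω ≈ 14.2 days.

T ≈ 14.2 days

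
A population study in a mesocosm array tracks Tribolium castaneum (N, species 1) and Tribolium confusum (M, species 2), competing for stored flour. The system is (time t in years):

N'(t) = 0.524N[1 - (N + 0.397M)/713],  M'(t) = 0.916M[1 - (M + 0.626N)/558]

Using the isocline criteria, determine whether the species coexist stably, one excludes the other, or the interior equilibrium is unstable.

stable coexistence

Compare the nullcline intercepts: K1/α12 = 713/0.397 = 1800 > K2 = 558; K2/α21 = 558/0.626 = 891 > K1 = 713.
Since both inequalities hold, each species can invade when rare, so the interior equilibrium is stable.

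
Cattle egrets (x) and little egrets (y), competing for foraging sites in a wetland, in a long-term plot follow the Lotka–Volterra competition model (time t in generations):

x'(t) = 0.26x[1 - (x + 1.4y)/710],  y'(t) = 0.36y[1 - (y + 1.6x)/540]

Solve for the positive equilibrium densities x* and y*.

Setting both brackets to zero gives the nullclines x + 1.4y = 710 and 1.6x + y = 540.
Substituting y = 540 - 1.6x into the first: x(1 - 1.4·1.6) = 710 - 1.4·540.
So x* = -46/-1.24 = 37.1, and then y* = 540 - 1.6·37.1 = 481.

x* ≈ 37.1, y* ≈ 481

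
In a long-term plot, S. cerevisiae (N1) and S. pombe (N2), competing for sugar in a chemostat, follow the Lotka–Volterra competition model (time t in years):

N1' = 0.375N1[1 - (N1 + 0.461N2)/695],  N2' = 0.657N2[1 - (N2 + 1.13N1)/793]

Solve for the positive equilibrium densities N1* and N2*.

Setting both brackets to zero gives the nullclines N1 + 0.461N2 = 695 and 1.13N1 + N2 = 793.
Substituting N2 = 793 - 1.13N1 into the first: N1(1 - 0.461·1.13) = 695 - 0.461·793.
So N1* = 329/0.479 = 688, and then N2* = 793 - 1.13·688 = 16.

N1* ≈ 688, N2* ≈ 16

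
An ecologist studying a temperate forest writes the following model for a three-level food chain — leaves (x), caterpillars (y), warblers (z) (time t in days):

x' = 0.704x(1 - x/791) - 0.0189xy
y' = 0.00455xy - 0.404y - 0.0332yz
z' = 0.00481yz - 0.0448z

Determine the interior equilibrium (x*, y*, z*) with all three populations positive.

From dz/dt = 0: 0.00481y* = 0.0448, so y* = 9.31.
From dx/dt = 0: 0.704(1 - x*/791) = 0.0189·9.31, giving x* = 791·(1 - 0.25) = 593.
From dy/dt = 0: 0.00455·593 - 0.404 = 0.0332z*, so z* = 2.3/0.0332 = 69.1.

x* ≈ 593, y* ≈ 9.31, z* ≈ 69.1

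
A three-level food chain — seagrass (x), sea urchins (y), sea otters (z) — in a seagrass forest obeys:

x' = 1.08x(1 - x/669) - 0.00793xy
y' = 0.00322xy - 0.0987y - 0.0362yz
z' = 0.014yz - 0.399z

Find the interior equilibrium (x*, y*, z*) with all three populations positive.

x* ≈ 529, y* ≈ 28.5, z* ≈ 44.3

From dz/dt = 0: 0.014y* = 0.399, so y* = 28.5.
From dx/dt = 0: 1.08(1 - x*/669) = 0.00793·28.5, giving x* = 669·(1 - 0.209) = 529.
From dy/dt = 0: 0.00322·529 - 0.0987 = 0.0362z*, so z* = 1.6/0.0362 = 44.3.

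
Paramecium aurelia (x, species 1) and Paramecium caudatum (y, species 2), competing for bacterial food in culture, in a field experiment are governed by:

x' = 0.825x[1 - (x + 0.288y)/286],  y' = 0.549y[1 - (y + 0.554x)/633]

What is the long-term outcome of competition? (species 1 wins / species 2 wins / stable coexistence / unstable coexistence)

Compare the nullcline intercepts: K1/α12 = 286/0.288 = 993 > K2 = 633; K2/α21 = 633/0.554 = 1140 > K1 = 286.
Since both inequalities hold, each species can invade when rare, so the interior equilibrium is stable.

stable coexistence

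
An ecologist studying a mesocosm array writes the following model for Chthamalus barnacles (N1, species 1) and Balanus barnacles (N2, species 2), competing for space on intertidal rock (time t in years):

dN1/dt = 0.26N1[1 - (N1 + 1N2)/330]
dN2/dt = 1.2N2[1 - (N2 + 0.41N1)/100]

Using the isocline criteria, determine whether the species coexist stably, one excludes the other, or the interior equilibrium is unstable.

species 1 excludes species 2

Compare the nullcline intercepts: K1/α12 = 330/1 = 330 > K2 = 100; K2/α21 = 100/0.41 = 244 < K1 = 330.
Since the inequalities point opposite ways, species 1 can invade but species 2 cannot.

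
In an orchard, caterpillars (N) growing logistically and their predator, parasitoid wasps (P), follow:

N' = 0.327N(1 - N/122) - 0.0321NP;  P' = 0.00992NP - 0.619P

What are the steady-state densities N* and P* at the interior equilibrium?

N* ≈ 62.4, P* ≈ 4.98

From dP/dt = 0 with P > 0: 0.00992N* = 0.619, so N* = 62.4.
Substitute into dN/dt = 0: 0.327(1 - 62.4/122) = 0.0321P*.
The bracket is 0.489, giving P* = 0.16/0.0321 = 4.98.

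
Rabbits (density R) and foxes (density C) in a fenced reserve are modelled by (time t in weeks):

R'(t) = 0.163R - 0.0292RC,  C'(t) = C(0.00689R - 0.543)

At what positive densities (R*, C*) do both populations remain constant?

Set dC/dt = 0 with C > 0: 0.00689R - 0.543 = 0, so R* = 0.543/0.00689 = 78.8.
Set dR/dt = 0 with R > 0: 0.163 - 0.0292C = 0, so C* = 0.163/0.0292 = 5.58.

R* ≈ 78.8, C* ≈ 5.58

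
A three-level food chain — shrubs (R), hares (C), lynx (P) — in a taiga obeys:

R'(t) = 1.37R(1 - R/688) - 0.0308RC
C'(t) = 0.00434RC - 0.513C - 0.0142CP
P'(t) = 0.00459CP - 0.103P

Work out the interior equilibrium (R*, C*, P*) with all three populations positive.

From dP/dt = 0: 0.00459C* = 0.103, so C* = 22.4.
From dR/dt = 0: 1.37(1 - R*/688) = 0.0308·22.4, giving R* = 688·(1 - 0.504) = 341.
From dC/dt = 0: 0.00434·341 - 0.513 = 0.0142P*, so P* = 0.967/0.0142 = 68.1.

R* ≈ 341, C* ≈ 22.4, P* ≈ 68.1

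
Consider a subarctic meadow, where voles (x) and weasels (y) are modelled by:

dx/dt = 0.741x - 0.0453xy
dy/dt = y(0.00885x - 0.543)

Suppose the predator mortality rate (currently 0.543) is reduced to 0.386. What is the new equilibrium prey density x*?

At the interior fixed point, setting dy/dt = 0 with y > 0 fixes x* = (predator death rate)/(xy coefficient) — independent of the other coefficients.
With the change, x* = 0.386/0.00885 = 43.6; it falls from 61.4.

x* ≈ 43.6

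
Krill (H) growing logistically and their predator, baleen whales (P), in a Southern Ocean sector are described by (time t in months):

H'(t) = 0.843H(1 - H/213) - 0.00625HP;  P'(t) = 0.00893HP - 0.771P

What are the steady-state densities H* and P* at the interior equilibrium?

From dP/dt = 0 with P > 0: 0.00893H* = 0.771, so H* = 86.3.
Substitute into dH/dt = 0: 0.843(1 - 86.3/213) = 0.00625P*.
The bracket is 0.595, giving P* = 0.501/0.00625 = 80.2.

H* ≈ 86.3, P* ≈ 80.2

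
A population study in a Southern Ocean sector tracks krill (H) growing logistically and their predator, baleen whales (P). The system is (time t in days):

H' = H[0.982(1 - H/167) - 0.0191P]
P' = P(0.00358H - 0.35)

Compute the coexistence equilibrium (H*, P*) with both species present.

From dP/dt = 0 with P > 0: 0.00358H* = 0.35, so H* = 97.8.
Substitute into dH/dt = 0: 0.982(1 - 97.8/167) = 0.0191P*.
The bracket is 0.415, giving P* = 0.407/0.0191 = 21.3.

H* ≈ 97.8, P* ≈ 21.3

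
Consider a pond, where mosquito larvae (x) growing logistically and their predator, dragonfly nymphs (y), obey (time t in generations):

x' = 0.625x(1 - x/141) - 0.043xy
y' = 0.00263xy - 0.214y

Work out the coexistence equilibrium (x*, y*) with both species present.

From dy/dt = 0 with y > 0: 0.00263x* = 0.214, so x* = 81.4.
Substitute into dx/dt = 0: 0.625(1 - 81.4/141) = 0.043y*.
The bracket is 0.423, giving y* = 0.264/0.043 = 6.15.

x* ≈ 81.4, y* ≈ 6.15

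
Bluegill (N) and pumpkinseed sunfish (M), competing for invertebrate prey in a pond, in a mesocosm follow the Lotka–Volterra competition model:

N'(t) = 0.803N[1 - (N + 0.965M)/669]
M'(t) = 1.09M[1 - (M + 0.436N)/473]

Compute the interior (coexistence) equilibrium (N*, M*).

Setting both brackets to zero gives the nullclines N + 0.965M = 669 and 0.436N + M = 473.
Substituting M = 473 - 0.436N into the first: N(1 - 0.965·0.436) = 669 - 0.965·473.
So N* = 213/0.579 = 367, and then M* = 473 - 0.436·367 = 313.

N* ≈ 367, M* ≈ 313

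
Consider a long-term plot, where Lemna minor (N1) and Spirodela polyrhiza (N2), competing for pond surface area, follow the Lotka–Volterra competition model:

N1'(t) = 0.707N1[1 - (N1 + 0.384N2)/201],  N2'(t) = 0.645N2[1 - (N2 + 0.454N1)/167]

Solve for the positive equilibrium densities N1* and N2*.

N1* ≈ 166, N2* ≈ 91.7

Setting both brackets to zero gives the nullclines N1 + 0.384N2 = 201 and 0.454N1 + N2 = 167.
Substituting N2 = 167 - 0.454N1 into the first: N1(1 - 0.384·0.454) = 201 - 0.384·167.
So N1* = 137/0.826 = 166, and then N2* = 167 - 0.454·166 = 91.7.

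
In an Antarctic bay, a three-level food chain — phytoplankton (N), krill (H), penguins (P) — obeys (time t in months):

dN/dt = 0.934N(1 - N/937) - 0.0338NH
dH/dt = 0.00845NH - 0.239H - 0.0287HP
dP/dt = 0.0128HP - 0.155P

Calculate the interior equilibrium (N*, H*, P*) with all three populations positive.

From dP/dt = 0: 0.0128H* = 0.155, so H* = 12.1.
From dN/dt = 0: 0.934(1 - N*/937) = 0.0338·12.1, giving N* = 937·(1 - 0.438) = 526.
From dH/dt = 0: 0.00845·526 - 0.239 = 0.0287P*, so P* = 4.21/0.0287 = 147.

N* ≈ 526, H* ≈ 12.1, P* ≈ 147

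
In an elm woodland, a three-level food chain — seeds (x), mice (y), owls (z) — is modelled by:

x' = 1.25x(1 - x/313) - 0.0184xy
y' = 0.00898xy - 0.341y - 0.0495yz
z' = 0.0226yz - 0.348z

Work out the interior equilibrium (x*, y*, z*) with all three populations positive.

From dz/dt = 0: 0.0226y* = 0.348, so y* = 15.4.
From dx/dt = 0: 1.25(1 - x*/313) = 0.0184·15.4, giving x* = 313·(1 - 0.227) = 242.
From dy/dt = 0: 0.00898·242 - 0.341 = 0.0495z*, so z* = 1.83/0.0495 = 37.

x* ≈ 242, y* ≈ 15.4, z* ≈ 37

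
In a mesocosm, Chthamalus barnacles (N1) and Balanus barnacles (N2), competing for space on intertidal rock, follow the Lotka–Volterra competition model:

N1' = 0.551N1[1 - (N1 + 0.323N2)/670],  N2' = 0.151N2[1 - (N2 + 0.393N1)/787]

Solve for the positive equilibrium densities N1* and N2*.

N1* ≈ 476, N2* ≈ 600

Setting both brackets to zero gives the nullclines N1 + 0.323N2 = 670 and 0.393N1 + N2 = 787.
Substituting N2 = 787 - 0.393N1 into the first: N1(1 - 0.323·0.393) = 670 - 0.323·787.
So N1* = 416/0.873 = 476, and then N2* = 787 - 0.393·476 = 600.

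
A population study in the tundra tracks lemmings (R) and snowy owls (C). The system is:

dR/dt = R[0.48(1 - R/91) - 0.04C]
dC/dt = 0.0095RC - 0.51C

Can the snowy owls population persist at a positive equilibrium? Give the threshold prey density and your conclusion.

Threshold R = 53.7; K > 53.7, so yes, the predator persists.

The predator equation gives dC/dt > 0 only when R > 0.51/0.0095 = 53.7.
Without the predator, R → K = 91. Since 91 > 53.7, the predator can invade and persist.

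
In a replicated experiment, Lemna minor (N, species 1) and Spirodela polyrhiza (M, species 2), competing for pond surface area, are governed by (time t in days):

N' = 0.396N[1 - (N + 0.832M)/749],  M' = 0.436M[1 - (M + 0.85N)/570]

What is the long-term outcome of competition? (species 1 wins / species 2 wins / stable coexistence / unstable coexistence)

Compare the nullcline intercepts: K1/α12 = 749/0.832 = 900 > K2 = 570; K2/α21 = 570/0.85 = 671 < K1 = 749.
Since the inequalities point opposite ways, species 1 can invade but species 2 cannot.

species 1 excludes species 2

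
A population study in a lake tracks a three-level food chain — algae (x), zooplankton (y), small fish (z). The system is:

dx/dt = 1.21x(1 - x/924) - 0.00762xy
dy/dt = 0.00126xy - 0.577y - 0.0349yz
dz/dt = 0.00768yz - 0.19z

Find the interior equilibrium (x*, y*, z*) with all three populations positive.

x* ≈ 780, y* ≈ 24.7, z* ≈ 11.6

From dz/dt = 0: 0.00768y* = 0.19, so y* = 24.7.
From dx/dt = 0: 1.21(1 - x*/924) = 0.00762·24.7, giving x* = 924·(1 - 0.156) = 780.
From dy/dt = 0: 0.00126·780 - 0.577 = 0.0349z*, so z* = 0.406/0.0349 = 11.6.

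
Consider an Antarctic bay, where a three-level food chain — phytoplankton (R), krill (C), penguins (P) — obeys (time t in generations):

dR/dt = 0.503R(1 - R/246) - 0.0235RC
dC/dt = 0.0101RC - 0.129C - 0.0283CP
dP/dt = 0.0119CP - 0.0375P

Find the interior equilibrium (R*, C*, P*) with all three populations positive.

R* ≈ 210, C* ≈ 3.15, P* ≈ 70.3

From dP/dt = 0: 0.0119C* = 0.0375, so C* = 3.15.
From dR/dt = 0: 0.503(1 - R*/246) = 0.0235·3.15, giving R* = 246·(1 - 0.147) = 210.
From dC/dt = 0: 0.0101·210 - 0.129 = 0.0283P*, so P* = 1.99/0.0283 = 70.3.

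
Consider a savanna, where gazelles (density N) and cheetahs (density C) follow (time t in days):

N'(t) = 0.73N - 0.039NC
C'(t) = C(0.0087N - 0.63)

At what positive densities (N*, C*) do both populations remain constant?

N* ≈ 72.4, C* ≈ 18.7

Set dC/dt = 0 with C > 0: 0.0087N - 0.63 = 0, so N* = 0.63/0.0087 = 72.4.
Set dN/dt = 0 with N > 0: 0.73 - 0.039C = 0, so C* = 0.73/0.039 = 18.7.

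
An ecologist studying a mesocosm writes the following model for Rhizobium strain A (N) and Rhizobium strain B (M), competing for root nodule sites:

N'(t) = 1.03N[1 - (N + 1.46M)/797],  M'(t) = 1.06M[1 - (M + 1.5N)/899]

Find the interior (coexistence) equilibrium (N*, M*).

Setting both brackets to zero gives the nullclines N + 1.46M = 797 and 1.5N + M = 899.
Substituting M = 899 - 1.5N into the first: N(1 - 1.46·1.5) = 797 - 1.46·899.
So N* = -516/-1.19 = 433, and then M* = 899 - 1.5·433 = 249.

N* ≈ 433, M* ≈ 249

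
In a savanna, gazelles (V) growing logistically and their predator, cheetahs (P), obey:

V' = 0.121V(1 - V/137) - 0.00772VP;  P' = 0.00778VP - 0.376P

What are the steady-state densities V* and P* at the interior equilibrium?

From dP/dt = 0 with P > 0: 0.00778V* = 0.376, so V* = 48.3.
Substitute into dV/dt = 0: 0.121(1 - 48.3/137) = 0.00772P*.
The bracket is 0.647, giving P* = 0.0783/0.00772 = 10.1.

V* ≈ 48.3, P* ≈ 10.1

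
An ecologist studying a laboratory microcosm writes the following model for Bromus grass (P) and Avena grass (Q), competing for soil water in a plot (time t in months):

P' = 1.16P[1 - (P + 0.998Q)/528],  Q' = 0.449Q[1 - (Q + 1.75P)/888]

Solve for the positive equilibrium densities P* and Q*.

P* ≈ 480, Q* ≈ 48.2

Setting both brackets to zero gives the nullclines P + 0.998Q = 528 and 1.75P + Q = 888.
Substituting Q = 888 - 1.75P into the first: P(1 - 0.998·1.75) = 528 - 0.998·888.
So P* = -358/-0.746 = 480, and then Q* = 888 - 1.75·480 = 48.2.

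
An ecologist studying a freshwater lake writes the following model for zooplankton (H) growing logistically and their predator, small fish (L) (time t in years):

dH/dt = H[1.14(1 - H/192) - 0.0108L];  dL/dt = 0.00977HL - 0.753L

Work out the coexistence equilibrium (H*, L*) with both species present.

From dL/dt = 0 with L > 0: 0.00977H* = 0.753, so H* = 77.1.
Substitute into dH/dt = 0: 1.14(1 - 77.1/192) = 0.0108L*.
The bracket is 0.599, giving L* = 0.682/0.0108 = 63.2.

H* ≈ 77.1, L* ≈ 63.2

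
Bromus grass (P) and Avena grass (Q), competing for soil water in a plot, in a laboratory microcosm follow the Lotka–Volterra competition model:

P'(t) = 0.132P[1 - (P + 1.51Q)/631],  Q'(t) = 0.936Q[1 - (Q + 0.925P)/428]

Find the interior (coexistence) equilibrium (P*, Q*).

Setting both brackets to zero gives the nullclines P + 1.51Q = 631 and 0.925P + Q = 428.
Substituting Q = 428 - 0.925P into the first: P(1 - 1.51·0.925) = 631 - 1.51·428.
So P* = -15.3/-0.397 = 38.5, and then Q* = 428 - 0.925·38.5 = 392.

P* ≈ 38.5, Q* ≈ 392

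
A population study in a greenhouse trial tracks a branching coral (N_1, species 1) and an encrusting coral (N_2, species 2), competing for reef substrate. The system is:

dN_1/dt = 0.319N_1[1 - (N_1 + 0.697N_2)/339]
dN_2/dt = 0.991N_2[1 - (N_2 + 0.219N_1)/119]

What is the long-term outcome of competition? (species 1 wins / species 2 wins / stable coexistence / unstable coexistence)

Compare the nullcline intercepts: K1/α12 = 339/0.697 = 486 > K2 = 119; K2/α21 = 119/0.219 = 543 > K1 = 339.
Since both inequalities hold, each species can invade when rare, so the interior equilibrium is stable.

stable coexistence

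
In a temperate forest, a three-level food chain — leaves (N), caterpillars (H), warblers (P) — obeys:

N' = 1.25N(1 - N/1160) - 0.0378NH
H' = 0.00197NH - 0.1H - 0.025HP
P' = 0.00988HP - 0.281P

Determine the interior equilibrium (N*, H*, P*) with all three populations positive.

From dP/dt = 0: 0.00988H* = 0.281, so H* = 28.4.
From dN/dt = 0: 1.25(1 - N*/1160) = 0.0378·28.4, giving N* = 1160·(1 - 0.86) = 162.
From dH/dt = 0: 0.00197·162 - 0.1 = 0.025P*, so P* = 0.22/0.025 = 8.79.

N* ≈ 162, H* ≈ 28.4, P* ≈ 8.79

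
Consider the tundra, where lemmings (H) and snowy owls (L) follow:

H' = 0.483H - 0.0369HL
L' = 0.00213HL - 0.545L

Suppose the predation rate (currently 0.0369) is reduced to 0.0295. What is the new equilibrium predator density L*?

At the interior fixed point, setting dH/dt = 0 with H > 0 fixes L* = (prey growth rate)/(HL coefficient) — independent of the other coefficients.
With the change, L* = 0.483/0.0295 = 16.4; it rises from 13.1.

L* ≈ 16.4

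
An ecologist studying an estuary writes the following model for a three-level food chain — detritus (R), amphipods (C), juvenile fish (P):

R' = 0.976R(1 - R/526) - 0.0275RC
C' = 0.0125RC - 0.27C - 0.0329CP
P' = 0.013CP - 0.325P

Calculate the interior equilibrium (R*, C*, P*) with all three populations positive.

R* ≈ 155, C* ≈ 25, P* ≈ 50.9

From dP/dt = 0: 0.013C* = 0.325, so C* = 25.
From dR/dt = 0: 0.976(1 - R*/526) = 0.0275·25, giving R* = 526·(1 - 0.704) = 155.
From dC/dt = 0: 0.0125·155 - 0.27 = 0.0329P*, so P* = 1.67/0.0329 = 50.9.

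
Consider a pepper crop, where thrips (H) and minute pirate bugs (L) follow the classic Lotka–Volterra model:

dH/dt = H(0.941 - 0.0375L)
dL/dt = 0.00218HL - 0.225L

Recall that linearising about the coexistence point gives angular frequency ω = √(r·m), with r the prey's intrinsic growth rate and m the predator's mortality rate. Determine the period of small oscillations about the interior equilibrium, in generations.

Here r = 0.941 and m = 0.225, so r·m = 0.212.
ω = √0.212 = 0.46 per generation, hence T = 2π/ω ≈ 13.7 generations.

T ≈ 13.7 generations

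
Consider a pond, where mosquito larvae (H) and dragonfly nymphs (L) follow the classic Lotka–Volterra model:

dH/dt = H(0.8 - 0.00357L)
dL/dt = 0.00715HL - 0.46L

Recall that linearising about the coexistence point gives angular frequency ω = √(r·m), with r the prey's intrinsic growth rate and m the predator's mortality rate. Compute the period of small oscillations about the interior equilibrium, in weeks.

Here r = 0.8 and m = 0.46, so r·m = 0.368.
ω = √0.368 = 0.607 per week, hence T = 2π/ω ≈ 10.4 weeks.

T ≈ 10.4 weeks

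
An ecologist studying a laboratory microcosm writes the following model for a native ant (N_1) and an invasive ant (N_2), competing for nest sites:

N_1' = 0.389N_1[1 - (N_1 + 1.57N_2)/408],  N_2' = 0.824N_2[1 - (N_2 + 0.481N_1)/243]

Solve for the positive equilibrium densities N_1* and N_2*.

N_1* ≈ 108, N_2* ≈ 191

Setting both brackets to zero gives the nullclines N_1 + 1.57N_2 = 408 and 0.481N_1 + N_2 = 243.
Substituting N_2 = 243 - 0.481N_1 into the first: N_1(1 - 1.57·0.481) = 408 - 1.57·243.
So N_1* = 26.5/0.245 = 108, and then N_2* = 243 - 0.481·108 = 191.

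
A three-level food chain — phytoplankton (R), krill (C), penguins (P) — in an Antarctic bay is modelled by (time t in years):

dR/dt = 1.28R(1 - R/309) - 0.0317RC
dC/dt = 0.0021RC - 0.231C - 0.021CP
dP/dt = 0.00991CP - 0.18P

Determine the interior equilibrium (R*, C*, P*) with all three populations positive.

R* ≈ 170, C* ≈ 18.2, P* ≈ 6

From dP/dt = 0: 0.00991C* = 0.18, so C* = 18.2.
From dR/dt = 0: 1.28(1 - R*/309) = 0.0317·18.2, giving R* = 309·(1 - 0.45) = 170.
From dC/dt = 0: 0.0021·170 - 0.231 = 0.021P*, so P* = 0.126/0.021 = 6.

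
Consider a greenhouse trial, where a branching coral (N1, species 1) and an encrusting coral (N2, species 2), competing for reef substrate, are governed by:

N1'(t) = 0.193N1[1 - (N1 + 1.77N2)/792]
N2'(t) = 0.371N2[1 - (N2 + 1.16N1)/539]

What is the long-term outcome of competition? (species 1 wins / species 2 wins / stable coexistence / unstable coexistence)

unstable coexistence (outcome depends on initial conditions)

Compare the nullcline intercepts: K1/α12 = 792/1.77 = 447 < K2 = 539; K2/α21 = 539/1.16 = 465 < K1 = 792.
Since both are reversed, neither can invade when rare; the interior point is a saddle.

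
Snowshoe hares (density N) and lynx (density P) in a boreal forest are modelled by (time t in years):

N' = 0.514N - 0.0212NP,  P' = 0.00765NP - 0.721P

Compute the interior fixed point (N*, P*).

Set dP/dt = 0 with P > 0: 0.00765N - 0.721 = 0, so N* = 0.721/0.00765 = 94.2.
Set dN/dt = 0 with N > 0: 0.514 - 0.0212P = 0, so P* = 0.514/0.0212 = 24.2.

N* ≈ 94.2, P* ≈ 24.2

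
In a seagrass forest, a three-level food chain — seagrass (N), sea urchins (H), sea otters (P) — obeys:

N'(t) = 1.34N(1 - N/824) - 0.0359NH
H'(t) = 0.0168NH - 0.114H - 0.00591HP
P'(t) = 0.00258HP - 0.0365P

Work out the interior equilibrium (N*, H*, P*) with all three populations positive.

From dP/dt = 0: 0.00258H* = 0.0365, so H* = 14.1.
From dN/dt = 0: 1.34(1 - N*/824) = 0.0359·14.1, giving N* = 824·(1 - 0.379) = 512.
From dH/dt = 0: 0.0168·512 - 0.114 = 0.00591P*, so P* = 8.48/0.00591 = 1440.

N* ≈ 512, H* ≈ 14.1, P* ≈ 1440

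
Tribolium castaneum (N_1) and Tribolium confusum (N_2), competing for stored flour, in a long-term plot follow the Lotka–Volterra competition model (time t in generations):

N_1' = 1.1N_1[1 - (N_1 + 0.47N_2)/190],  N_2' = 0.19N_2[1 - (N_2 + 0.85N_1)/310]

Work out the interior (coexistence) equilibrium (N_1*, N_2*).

Setting both brackets to zero gives the nullclines N_1 + 0.47N_2 = 190 and 0.85N_1 + N_2 = 310.
Substituting N_2 = 310 - 0.85N_1 into the first: N_1(1 - 0.47·0.85) = 190 - 0.47·310.
So N_1* = 44.3/0.601 = 73.8, and then N_2* = 310 - 0.85·73.8 = 247.

N_1* ≈ 73.8, N_2* ≈ 247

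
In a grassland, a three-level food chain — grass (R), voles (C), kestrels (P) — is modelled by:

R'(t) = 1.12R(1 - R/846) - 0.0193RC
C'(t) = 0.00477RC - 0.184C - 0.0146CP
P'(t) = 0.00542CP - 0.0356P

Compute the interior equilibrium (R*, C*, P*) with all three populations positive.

R* ≈ 750, C* ≈ 6.57, P* ≈ 233

From dP/dt = 0: 0.00542C* = 0.0356, so C* = 6.57.
From dR/dt = 0: 1.12(1 - R*/846) = 0.0193·6.57, giving R* = 846·(1 - 0.113) = 750.
From dC/dt = 0: 0.00477·750 - 0.184 = 0.0146P*, so P* = 3.39/0.0146 = 233.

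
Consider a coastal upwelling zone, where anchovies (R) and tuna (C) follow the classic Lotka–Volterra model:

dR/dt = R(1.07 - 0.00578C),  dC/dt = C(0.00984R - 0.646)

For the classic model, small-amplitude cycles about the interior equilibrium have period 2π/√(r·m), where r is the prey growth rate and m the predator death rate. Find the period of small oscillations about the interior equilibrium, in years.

T ≈ 7.56 years

Here r = 1.07 and m = 0.646, so r·m = 0.691.
ω = √0.691 = 0.831 per year, hence T = 2π/ω ≈ 7.56 years.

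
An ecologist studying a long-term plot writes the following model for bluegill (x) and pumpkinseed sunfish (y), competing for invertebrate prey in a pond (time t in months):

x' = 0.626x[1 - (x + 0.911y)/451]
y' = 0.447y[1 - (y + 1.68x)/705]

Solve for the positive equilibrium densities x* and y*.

x* ≈ 361, y* ≈ 99.3

Setting both brackets to zero gives the nullclines x + 0.911y = 451 and 1.68x + y = 705.
Substituting y = 705 - 1.68x into the first: x(1 - 0.911·1.68) = 451 - 0.911·705.
So x* = -191/-0.53 = 361, and then y* = 705 - 1.68·361 = 99.3.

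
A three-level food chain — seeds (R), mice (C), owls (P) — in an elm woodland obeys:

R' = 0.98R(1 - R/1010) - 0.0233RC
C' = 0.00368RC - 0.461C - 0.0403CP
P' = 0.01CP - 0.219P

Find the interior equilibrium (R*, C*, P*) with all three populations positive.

From dP/dt = 0: 0.01C* = 0.219, so C* = 21.9.
From dR/dt = 0: 0.98(1 - R*/1010) = 0.0233·21.9, giving R* = 1010·(1 - 0.521) = 484.
From dC/dt = 0: 0.00368·484 - 0.461 = 0.0403P*, so P* = 1.32/0.0403 = 32.8.

R* ≈ 484, C* ≈ 21.9, P* ≈ 32.8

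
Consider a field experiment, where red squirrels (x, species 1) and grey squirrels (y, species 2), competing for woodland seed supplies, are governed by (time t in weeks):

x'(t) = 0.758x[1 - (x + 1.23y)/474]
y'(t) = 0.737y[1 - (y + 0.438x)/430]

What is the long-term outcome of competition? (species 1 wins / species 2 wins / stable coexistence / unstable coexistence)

species 2 excludes species 1

Compare the nullcline intercepts: K1/α12 = 474/1.23 = 385 < K2 = 430; K2/α21 = 430/0.438 = 982 > K1 = 474.
Since the inequalities point opposite ways, species 2 can invade but species 1 cannot.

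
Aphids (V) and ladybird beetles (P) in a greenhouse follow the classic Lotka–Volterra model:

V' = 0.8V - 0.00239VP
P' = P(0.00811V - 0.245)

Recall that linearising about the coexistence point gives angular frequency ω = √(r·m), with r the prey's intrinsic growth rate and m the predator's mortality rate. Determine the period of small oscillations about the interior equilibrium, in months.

T ≈ 14.2 months

Here r = 0.8 and m = 0.245, so r·m = 0.196.
ω = √0.196 = 0.443 per month, hence T = 2π/ω ≈ 14.2 months.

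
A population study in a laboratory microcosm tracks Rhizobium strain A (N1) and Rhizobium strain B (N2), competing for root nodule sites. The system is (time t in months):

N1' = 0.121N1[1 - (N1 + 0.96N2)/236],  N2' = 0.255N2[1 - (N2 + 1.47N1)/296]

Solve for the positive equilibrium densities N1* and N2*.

Setting both brackets to zero gives the nullclines N1 + 0.96N2 = 236 and 1.47N1 + N2 = 296.
Substituting N2 = 296 - 1.47N1 into the first: N1(1 - 0.96·1.47) = 236 - 0.96·296.
So N1* = -48.2/-0.411 = 117, and then N2* = 296 - 1.47·117 = 124.

N1* ≈ 117, N2* ≈ 124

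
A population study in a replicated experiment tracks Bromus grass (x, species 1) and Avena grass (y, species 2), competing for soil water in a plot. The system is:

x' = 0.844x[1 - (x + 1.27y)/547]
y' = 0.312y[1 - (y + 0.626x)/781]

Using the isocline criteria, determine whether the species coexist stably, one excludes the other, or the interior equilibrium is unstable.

Compare the nullcline intercepts: K1/α12 = 547/1.27 = 431 < K2 = 781; K2/α21 = 781/0.626 = 1250 > K1 = 547.
Since the inequalities point opposite ways, species 2 can invade but species 1 cannot.

species 2 excludes species 1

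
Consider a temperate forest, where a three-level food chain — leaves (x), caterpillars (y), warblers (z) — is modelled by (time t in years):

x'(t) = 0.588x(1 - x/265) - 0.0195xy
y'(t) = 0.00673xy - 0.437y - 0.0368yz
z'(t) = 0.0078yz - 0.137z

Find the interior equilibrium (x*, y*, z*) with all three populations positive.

From dz/dt = 0: 0.0078y* = 0.137, so y* = 17.6.
From dx/dt = 0: 0.588(1 - x*/265) = 0.0195·17.6, giving x* = 265·(1 - 0.582) = 111.
From dy/dt = 0: 0.00673·111 - 0.437 = 0.0368z*, so z* = 0.308/0.0368 = 8.36.

x* ≈ 111, y* ≈ 17.6, z* ≈ 8.36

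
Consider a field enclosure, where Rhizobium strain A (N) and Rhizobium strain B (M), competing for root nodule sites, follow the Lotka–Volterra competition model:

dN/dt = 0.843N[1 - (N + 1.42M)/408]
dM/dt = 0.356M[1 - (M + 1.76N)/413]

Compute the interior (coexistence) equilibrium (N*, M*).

Setting both brackets to zero gives the nullclines N + 1.42M = 408 and 1.76N + M = 413.
Substituting M = 413 - 1.76N into the first: N(1 - 1.42·1.76) = 408 - 1.42·413.
So N* = -178/-1.5 = 119, and then M* = 413 - 1.76·119 = 203.

N* ≈ 119, M* ≈ 203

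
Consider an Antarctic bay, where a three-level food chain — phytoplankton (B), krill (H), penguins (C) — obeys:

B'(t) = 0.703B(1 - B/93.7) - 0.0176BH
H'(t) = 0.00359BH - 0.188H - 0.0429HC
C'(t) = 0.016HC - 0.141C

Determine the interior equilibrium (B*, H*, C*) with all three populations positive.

From dC/dt = 0: 0.016H* = 0.141, so H* = 8.81.
From dB/dt = 0: 0.703(1 - B*/93.7) = 0.0176·8.81, giving B* = 93.7·(1 - 0.221) = 73.
From dH/dt = 0: 0.00359·73 - 0.188 = 0.0429C*, so C* = 0.0742/0.0429 = 1.73.

B* ≈ 73, H* ≈ 8.81, C* ≈ 1.73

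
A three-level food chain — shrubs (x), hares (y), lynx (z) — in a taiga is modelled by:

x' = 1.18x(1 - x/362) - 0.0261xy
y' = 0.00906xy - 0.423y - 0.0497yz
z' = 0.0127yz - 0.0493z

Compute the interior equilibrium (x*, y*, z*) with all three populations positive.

x* ≈ 331, y* ≈ 3.88, z* ≈ 51.8

From dz/dt = 0: 0.0127y* = 0.0493, so y* = 3.88.
From dx/dt = 0: 1.18(1 - x*/362) = 0.0261·3.88, giving x* = 362·(1 - 0.0859) = 331.
From dy/dt = 0: 0.00906·331 - 0.423 = 0.0497z*, so z* = 2.58/0.0497 = 51.8.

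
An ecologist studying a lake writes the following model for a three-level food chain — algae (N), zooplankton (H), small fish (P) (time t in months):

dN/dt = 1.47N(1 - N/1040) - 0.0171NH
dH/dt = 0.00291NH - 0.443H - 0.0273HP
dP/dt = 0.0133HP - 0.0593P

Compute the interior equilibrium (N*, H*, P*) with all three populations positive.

N* ≈ 986, H* ≈ 4.46, P* ≈ 88.9

From dP/dt = 0: 0.0133H* = 0.0593, so H* = 4.46.
From dN/dt = 0: 1.47(1 - N*/1040) = 0.0171·4.46, giving N* = 1040·(1 - 0.0519) = 986.
From dH/dt = 0: 0.00291·986 - 0.443 = 0.0273P*, so P* = 2.43/0.0273 = 88.9.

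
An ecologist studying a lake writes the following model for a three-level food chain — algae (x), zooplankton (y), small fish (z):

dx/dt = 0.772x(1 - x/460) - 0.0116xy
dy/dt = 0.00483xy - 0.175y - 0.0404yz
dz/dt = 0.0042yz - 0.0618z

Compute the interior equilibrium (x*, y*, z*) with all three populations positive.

x* ≈ 358, y* ≈ 14.7, z* ≈ 38.5

From dz/dt = 0: 0.0042y* = 0.0618, so y* = 14.7.
From dx/dt = 0: 0.772(1 - x*/460) = 0.0116·14.7, giving x* = 460·(1 - 0.221) = 358.
From dy/dt = 0: 0.00483·358 - 0.175 = 0.0404z*, so z* = 1.56/0.0404 = 38.5.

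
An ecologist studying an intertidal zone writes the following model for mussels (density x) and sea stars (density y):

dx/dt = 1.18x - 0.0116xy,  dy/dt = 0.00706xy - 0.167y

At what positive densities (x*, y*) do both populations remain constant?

x* ≈ 23.7, y* ≈ 102

Set dy/dt = 0 with y > 0: 0.00706x - 0.167 = 0, so x* = 0.167/0.00706 = 23.7.
Set dx/dt = 0 with x > 0: 1.18 - 0.0116y = 0, so y* = 1.18/0.0116 = 102.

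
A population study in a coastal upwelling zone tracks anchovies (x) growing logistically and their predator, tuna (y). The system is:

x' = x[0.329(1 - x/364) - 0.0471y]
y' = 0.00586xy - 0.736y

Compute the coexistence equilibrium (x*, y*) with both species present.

x* ≈ 126, y* ≈ 4.57

From dy/dt = 0 with y > 0: 0.00586x* = 0.736, so x* = 126.
Substitute into dx/dt = 0: 0.329(1 - 126/364) = 0.0471y*.
The bracket is 0.655, giving y* = 0.215/0.0471 = 4.57.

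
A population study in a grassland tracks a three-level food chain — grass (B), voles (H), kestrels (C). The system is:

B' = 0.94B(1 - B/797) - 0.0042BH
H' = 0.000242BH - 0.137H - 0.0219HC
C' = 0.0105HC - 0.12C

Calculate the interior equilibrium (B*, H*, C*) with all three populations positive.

From dC/dt = 0: 0.0105H* = 0.12, so H* = 11.4.
From dB/dt = 0: 0.94(1 - B*/797) = 0.0042·11.4, giving B* = 797·(1 - 0.0511) = 756.
From dH/dt = 0: 0.000242·756 - 0.137 = 0.0219C*, so C* = 0.046/0.0219 = 2.1.

B* ≈ 756, H* ≈ 11.4, C* ≈ 2.1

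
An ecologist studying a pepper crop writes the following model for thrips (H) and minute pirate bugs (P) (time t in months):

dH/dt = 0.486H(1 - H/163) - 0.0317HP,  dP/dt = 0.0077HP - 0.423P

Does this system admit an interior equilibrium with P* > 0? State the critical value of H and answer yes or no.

Threshold H = 54.9; K > 54.9, so yes, the predator persists.

The predator equation gives dP/dt > 0 only when H > 0.423/0.0077 = 54.9.
Without the predator, H → K = 163. Since 163 > 54.9, the predator can invade and persist.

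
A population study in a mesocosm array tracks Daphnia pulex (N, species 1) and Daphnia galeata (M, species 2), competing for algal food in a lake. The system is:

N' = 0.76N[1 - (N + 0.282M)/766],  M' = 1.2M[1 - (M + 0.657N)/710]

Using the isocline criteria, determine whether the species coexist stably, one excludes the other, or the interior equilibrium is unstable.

Compare the nullcline intercepts: K1/α12 = 766/0.282 = 2720 > K2 = 710; K2/α21 = 710/0.657 = 1080 > K1 = 766.
Since both inequalities hold, each species can invade when rare, so the interior equilibrium is stable.

stable coexistence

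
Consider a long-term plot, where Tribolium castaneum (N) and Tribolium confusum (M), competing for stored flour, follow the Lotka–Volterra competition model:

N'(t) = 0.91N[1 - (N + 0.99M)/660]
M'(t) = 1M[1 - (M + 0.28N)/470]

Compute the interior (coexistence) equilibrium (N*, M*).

N* ≈ 269, M* ≈ 395

Setting both brackets to zero gives the nullclines N + 0.99M = 660 and 0.28N + M = 470.
Substituting M = 470 - 0.28N into the first: N(1 - 0.99·0.28) = 660 - 0.99·470.
So N* = 195/0.723 = 269, and then M* = 470 - 0.28·269 = 395.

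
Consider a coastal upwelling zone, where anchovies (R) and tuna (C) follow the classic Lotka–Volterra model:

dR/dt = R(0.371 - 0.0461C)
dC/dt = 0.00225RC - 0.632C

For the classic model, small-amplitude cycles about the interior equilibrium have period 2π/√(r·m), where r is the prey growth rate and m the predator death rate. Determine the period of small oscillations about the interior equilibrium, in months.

T ≈ 13 months

Here r = 0.371 and m = 0.632, so r·m = 0.234.
ω = √0.234 = 0.484 per month, hence T = 2π/ω ≈ 13 months.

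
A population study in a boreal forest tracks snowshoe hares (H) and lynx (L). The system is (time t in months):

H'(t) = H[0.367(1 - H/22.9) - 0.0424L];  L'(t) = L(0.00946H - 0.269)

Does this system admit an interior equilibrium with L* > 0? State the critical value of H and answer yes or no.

Threshold H = 28.4; K < 28.4, so no, the predator goes extinct.

The predator equation gives dL/dt > 0 only when H > 0.269/0.00946 = 28.4.
Without the predator, H → K = 22.9. Since 22.9 < 28.4, the predator cannot invade.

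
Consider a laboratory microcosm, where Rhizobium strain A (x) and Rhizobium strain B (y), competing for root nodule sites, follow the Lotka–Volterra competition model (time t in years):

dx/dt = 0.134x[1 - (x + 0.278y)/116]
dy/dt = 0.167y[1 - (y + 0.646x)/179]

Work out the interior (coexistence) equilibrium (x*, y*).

Setting both brackets to zero gives the nullclines x + 0.278y = 116 and 0.646x + y = 179.
Substituting y = 179 - 0.646x into the first: x(1 - 0.278·0.646) = 116 - 0.278·179.
So x* = 66.2/0.82 = 80.7, and then y* = 179 - 0.646·80.7 = 127.

x* ≈ 80.7, y* ≈ 127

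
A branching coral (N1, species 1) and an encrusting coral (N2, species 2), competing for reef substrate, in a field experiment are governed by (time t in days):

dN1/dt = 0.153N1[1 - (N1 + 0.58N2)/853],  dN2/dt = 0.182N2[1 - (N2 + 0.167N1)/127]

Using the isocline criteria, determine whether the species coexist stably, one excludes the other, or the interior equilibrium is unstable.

Compare the nullcline intercepts: K1/α12 = 853/0.58 = 1470 > K2 = 127; K2/α21 = 127/0.167 = 760 < K1 = 853.
Since the inequalities point opposite ways, species 1 can invade but species 2 cannot.

species 1 excludes species 2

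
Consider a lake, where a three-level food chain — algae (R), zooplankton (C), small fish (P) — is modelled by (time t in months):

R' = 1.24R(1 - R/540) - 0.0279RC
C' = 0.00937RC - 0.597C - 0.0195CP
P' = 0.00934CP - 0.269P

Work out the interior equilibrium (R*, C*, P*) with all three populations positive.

From dP/dt = 0: 0.00934C* = 0.269, so C* = 28.8.
From dR/dt = 0: 1.24(1 - R*/540) = 0.0279·28.8, giving R* = 540·(1 - 0.648) = 190.
From dC/dt = 0: 0.00937·190 - 0.597 = 0.0195P*, so P* = 1.18/0.0195 = 60.7.

R* ≈ 190, C* ≈ 28.8, P* ≈ 60.7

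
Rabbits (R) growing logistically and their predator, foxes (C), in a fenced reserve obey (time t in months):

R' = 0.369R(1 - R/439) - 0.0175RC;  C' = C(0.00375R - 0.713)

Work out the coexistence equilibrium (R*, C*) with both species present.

From dC/dt = 0 with C > 0: 0.00375R* = 0.713, so R* = 190.
Substitute into dR/dt = 0: 0.369(1 - 190/439) = 0.0175C*.
The bracket is 0.567, giving C* = 0.209/0.0175 = 12.

R* ≈ 190, C* ≈ 12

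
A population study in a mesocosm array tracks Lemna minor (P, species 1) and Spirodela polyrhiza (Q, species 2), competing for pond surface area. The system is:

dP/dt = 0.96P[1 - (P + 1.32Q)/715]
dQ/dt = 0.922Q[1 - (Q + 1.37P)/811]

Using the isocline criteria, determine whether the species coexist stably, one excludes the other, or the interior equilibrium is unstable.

Compare the nullcline intercepts: K1/α12 = 715/1.32 = 542 < K2 = 811; K2/α21 = 811/1.37 = 592 < K1 = 715.
Since both are reversed, neither can invade when rare; the interior point is a saddle.

unstable coexistence (outcome depends on initial conditions)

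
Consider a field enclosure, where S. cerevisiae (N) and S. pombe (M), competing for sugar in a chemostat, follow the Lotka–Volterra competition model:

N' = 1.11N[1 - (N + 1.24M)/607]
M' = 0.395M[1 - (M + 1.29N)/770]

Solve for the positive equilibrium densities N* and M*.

Setting both brackets to zero gives the nullclines N + 1.24M = 607 and 1.29N + M = 770.
Substituting M = 770 - 1.29N into the first: N(1 - 1.24·1.29) = 607 - 1.24·770.
So N* = -348/-0.6 = 580, and then M* = 770 - 1.29·580 = 21.7.

N* ≈ 580, M* ≈ 21.7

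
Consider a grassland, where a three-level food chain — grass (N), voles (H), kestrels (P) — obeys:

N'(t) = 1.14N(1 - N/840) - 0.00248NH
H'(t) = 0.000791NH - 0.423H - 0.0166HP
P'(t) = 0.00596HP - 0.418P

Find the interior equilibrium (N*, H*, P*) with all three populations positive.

N* ≈ 712, H* ≈ 70.1, P* ≈ 8.44

From dP/dt = 0: 0.00596H* = 0.418, so H* = 70.1.
From dN/dt = 0: 1.14(1 - N*/840) = 0.00248·70.1, giving N* = 840·(1 - 0.153) = 712.
From dH/dt = 0: 0.000791·712 - 0.423 = 0.0166P*, so P* = 0.14/0.0166 = 8.44.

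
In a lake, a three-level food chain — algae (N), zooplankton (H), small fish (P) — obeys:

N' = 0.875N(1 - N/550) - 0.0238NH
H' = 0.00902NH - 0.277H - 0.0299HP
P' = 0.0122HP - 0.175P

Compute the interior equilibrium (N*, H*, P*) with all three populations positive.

N* ≈ 335, H* ≈ 14.3, P* ≈ 91.9

From dP/dt = 0: 0.0122H* = 0.175, so H* = 14.3.
From dN/dt = 0: 0.875(1 - N*/550) = 0.0238·14.3, giving N* = 550·(1 - 0.39) = 335.
From dH/dt = 0: 0.00902·335 - 0.277 = 0.0299P*, so P* = 2.75/0.0299 = 91.9.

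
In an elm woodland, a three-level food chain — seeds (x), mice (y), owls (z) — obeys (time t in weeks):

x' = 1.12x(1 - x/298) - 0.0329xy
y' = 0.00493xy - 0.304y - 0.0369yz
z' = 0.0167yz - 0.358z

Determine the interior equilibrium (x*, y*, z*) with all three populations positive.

From dz/dt = 0: 0.0167y* = 0.358, so y* = 21.4.
From dx/dt = 0: 1.12(1 - x*/298) = 0.0329·21.4, giving x* = 298·(1 - 0.63) = 110.
From dy/dt = 0: 0.00493·110 - 0.304 = 0.0369z*, so z* = 0.24/0.0369 = 6.5.

x* ≈ 110, y* ≈ 21.4, z* ≈ 6.5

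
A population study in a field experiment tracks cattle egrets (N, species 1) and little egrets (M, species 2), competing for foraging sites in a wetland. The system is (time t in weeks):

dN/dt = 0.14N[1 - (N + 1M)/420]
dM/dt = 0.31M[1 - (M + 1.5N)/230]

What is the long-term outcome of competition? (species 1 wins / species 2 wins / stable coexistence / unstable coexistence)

species 1 excludes species 2

Compare the nullcline intercepts: K1/α12 = 420/1 = 420 > K2 = 230; K2/α21 = 230/1.5 = 153 < K1 = 420.
Since the inequalities point opposite ways, species 1 can invade but species 2 cannot.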